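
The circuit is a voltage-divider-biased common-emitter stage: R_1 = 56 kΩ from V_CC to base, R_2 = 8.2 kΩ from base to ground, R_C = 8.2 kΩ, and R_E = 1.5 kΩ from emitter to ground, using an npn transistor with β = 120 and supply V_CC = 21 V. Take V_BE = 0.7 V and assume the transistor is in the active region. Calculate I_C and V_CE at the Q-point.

Thevenize the base divider: V_Th = V_CC·R_2/(R_1+R_2) = 21×8.2/64.2 = 2.68 V, R_Th = R_1‖R_2 = 7.15 kΩ.
Base-emitter loop: V_Th = I_B·R_Th + V_BE + (β+1)I_B·R_E, so I_B = (2.68 − 0.7) / (7.15 + 121×1.5) = 0.0105 mA.
I_C = β·I_B = 120×0.0105 = 1.26 mA, and I_E = (β+1)I_B = 1.27 mA.
V_CE = V_CC − I_C·R_C − I_E·R_E = 21 − 1.26×8.2 − 1.27×1.5 = 8.75 V.
V_CE = 8.75 V > 0.2 V confirms active-region operation.

I_C ≈ 1.3 mA, V_CE ≈ 8.8 V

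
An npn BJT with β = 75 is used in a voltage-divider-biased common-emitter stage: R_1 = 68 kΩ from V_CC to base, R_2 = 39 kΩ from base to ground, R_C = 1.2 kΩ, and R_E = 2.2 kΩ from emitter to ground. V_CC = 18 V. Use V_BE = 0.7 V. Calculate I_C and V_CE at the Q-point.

Thevenize the base divider: V_Th = V_CC·R_2/(R_1+R_2) = 18×39/107 = 6.56 V, R_Th = R_1‖R_2 = 24.8 kΩ.
Base-emitter loop: V_Th = I_B·R_Th + V_BE + (β+1)I_B·R_E, so I_B = (6.56 − 0.7) / (24.8 + 76×2.2) = 0.0305 mA.
I_C = β·I_B = 75×0.0305 = 2.29 mA, and I_E = (β+1)I_B = 2.32 mA.
V_CE = V_CC − I_C·R_C − I_E·R_E = 18 − 2.29×1.2 − 2.32×2.2 = 10.1 V.
V_CE = 10.1 V > 0.2 V confirms active-region operation.

I_C ≈ 2.3 mA, V_CE ≈ 10 V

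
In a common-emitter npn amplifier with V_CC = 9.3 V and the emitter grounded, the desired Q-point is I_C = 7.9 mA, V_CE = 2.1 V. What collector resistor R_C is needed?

Collector loop: V_CC = I_C·R_C + V_CE.
R_C = (V_CC − V_CE)/I_C = (9.3 − 2.1)/7.9 = 0.911 kΩ.

R_C ≈ 0.91 kΩ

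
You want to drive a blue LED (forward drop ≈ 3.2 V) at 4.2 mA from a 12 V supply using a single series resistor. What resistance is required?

The resistor drops V_S − V_D = 12 − 3.2 = 8.8 V at 4.2 mA.
R = 8.8 V / 4.2 mA = 2.1 kΩ.

R ≈ 2.1 kΩ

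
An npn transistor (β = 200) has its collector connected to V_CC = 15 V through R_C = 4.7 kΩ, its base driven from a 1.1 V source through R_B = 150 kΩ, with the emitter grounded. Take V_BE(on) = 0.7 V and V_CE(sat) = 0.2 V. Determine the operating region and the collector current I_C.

active; I_C ≈ 0.53 mA

Assume active. Base-emitter loop: I_B = (V_BB − V_BE)/R_B = (1.1 − 0.7)/150 = 0.00267 mA.
I_C = β·I_B = 200×0.00267 = 0.533 mA.
V_CE = V_CC − I_C·R_C = 15 − 0.533×4.7 = 12.5 V > V_CE(sat), so the active-region assumption holds.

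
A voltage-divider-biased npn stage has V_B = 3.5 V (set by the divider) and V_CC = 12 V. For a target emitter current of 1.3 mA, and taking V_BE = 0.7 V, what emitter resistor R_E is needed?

V_E = V_B − V_BE = 3.5 − 0.7 = 2.8 V.
R_E = V_E / I_E = 2.8 / 1.3 = 2.15 kΩ.

R_E ≈ 2.2 kΩ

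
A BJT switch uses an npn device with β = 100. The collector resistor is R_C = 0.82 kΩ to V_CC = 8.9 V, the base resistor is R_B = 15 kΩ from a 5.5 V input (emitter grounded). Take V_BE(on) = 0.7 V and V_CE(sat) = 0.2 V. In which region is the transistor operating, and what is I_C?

Assume active: I_B = (5.5 − 0.7)/15 = 0.32 mA, giving I_C = β·I_B = 32 mA.
But then V_CE = 8.9 − 32×0.82 = -17.3 V < V_CE(sat) = 0.2 V — impossible in the active region.
So the transistor is saturated. With V_CE = 0.2 V, I_C = (V_CC − 0.2)/R_C = 8.7/0.82 = 10.6 mA.
Check: β·I_B = 32 mA > I_C = 10.6 mA, confirming saturation.

saturation; I_C ≈ 11 mA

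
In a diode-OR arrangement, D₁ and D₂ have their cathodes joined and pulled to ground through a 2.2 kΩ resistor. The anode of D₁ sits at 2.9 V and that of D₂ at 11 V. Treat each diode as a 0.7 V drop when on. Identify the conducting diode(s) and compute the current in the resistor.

Only D₂ conducts; I_R ≈ 4.7 mA

Assume both conduct. Then node N would need to be at both 2.9−0.7 = 2.2 V and 11−0.7 = 10.3 V, which is impossible.
Assume only D₂ conducts: V_N = 11 − 0.7 = 10.3 V, so I_R = 10.3/2.2 = 4.68 mA.
Check D₁: its anode-to-cathode voltage is 2.9 − 10.3 = -7.4 V < 0.7 V, so it is off. The assumption is consistent.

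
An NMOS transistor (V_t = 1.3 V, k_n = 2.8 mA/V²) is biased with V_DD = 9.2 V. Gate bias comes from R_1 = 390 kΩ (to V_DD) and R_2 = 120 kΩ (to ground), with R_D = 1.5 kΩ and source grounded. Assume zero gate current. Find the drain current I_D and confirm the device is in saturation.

I_D ≈ 1 mA

V_G = V_DD·R_2/(R_1+R_2) = 9.2×120/510 = 2.16 V. With the source grounded, V_GS = V_G = 2.16 V.
Assume saturation: I_D = (k_n/2)(V_GS − V_t)² = (2.8/2)×(2.16 − 1.3)² = 1.4×0.865² = 1.05 mA.
V_DS = V_DD − I_D·R_D = 9.2 − 1.05×1.5 = 7.63 V.
Saturation requires V_DS ≥ V_GS − V_t = 0.865 V; 7.63 ≥ 0.865 ✓.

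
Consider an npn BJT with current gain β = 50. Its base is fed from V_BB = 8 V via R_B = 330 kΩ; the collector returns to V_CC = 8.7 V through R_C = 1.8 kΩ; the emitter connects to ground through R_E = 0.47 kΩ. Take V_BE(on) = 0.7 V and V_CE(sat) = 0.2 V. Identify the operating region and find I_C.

active; I_C ≈ 1 mA

Assume active. Base-emitter loop: I_B = (V_BB − V_BE)/(R_B + (β+1)R_E) = (8 − 0.7)/(330 + 51×0.47) = 0.0206 mA.
I_C = β·I_B = 50×0.0206 = 1.03 mA.
V_CE = V_CC − I_C·R_C − I_E·R_E = 8.7 − 1.03×1.8 − 1.05×0.47 = 6.35 V > V_CE(sat), so the active-region assumption holds.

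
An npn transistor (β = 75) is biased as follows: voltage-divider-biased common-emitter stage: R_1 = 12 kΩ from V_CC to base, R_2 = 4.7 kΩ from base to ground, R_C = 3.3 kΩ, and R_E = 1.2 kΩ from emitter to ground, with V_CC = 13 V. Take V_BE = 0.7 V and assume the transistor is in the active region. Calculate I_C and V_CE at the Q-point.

I_C ≈ 2.3 mA, V_CE ≈ 2.4 V

Thevenize the base divider: V_Th = V_CC·R_2/(R_1+R_2) = 13×4.7/16.7 = 3.66 V, R_Th = R_1‖R_2 = 3.38 kΩ.
Base-emitter loop: V_Th = I_B·R_Th + V_BE + (β+1)I_B·R_E, so I_B = (3.66 − 0.7) / (3.38 + 76×1.2) = 0.0313 mA.
I_C = β·I_B = 75×0.0313 = 2.35 mA, and I_E = (β+1)I_B = 2.38 mA.
V_CE = V_CC − I_C·R_C − I_E·R_E = 13 − 2.35×3.3 − 2.38×1.2 = 2.4 V.
V_CE = 2.4 V > 0.2 V confirms active-region operation.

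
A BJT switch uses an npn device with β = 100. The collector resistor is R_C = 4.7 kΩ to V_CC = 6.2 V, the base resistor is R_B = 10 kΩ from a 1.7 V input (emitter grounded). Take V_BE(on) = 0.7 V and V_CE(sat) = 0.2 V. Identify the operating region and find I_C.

Assume active: I_B = (1.7 − 0.7)/10 = 0.1 mA, giving I_C = β·I_B = 10 mA.
But then V_CE = 6.2 − 10×4.7 = -40.8 V < V_CE(sat) = 0.2 V — impossible in the active region.
So the transistor is saturated. With V_CE = 0.2 V, I_C = (V_CC − 0.2)/R_C = 6/4.7 = 1.28 mA.
Check: β·I_B = 10 mA > I_C = 1.28 mA, confirming saturation.

saturation; I_C ≈ 1.3 mA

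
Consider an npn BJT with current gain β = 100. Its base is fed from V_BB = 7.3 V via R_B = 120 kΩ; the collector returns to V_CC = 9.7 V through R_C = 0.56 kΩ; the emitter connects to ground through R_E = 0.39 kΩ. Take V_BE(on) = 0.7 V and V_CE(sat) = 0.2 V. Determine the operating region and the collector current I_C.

active; I_C ≈ 4.1 mA

Assume active. Base-emitter loop: I_B = (V_BB − V_BE)/(R_B + (β+1)R_E) = (7.3 − 0.7)/(120 + 101×0.39) = 0.0414 mA.
I_C = β·I_B = 100×0.0414 = 4.14 mA.
V_CE = V_CC − I_C·R_C − I_E·R_E = 9.7 − 4.14×0.56 − 4.18×0.39 = 5.75 V > V_CE(sat), so the active-region assumption holds.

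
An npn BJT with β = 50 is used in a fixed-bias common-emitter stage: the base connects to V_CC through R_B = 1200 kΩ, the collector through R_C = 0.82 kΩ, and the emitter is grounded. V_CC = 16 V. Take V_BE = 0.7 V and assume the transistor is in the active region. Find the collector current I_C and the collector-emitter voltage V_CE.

Base loop: V_CC = I_B·R_B + V_BE, so I_B = (16 − 0.7)/1200 kΩ = 0.0128 mA.
In the active region I_C = β·I_B = 50 × 0.0128 = 0.638 mA.
Collector loop: V_CE = V_CC − I_C·R_C = 16 − 0.638×0.82 = 15.5 V.
Since V_CE = 15.5 V > V_CE(sat) ≈ 0.2 V, the transistor is in the active region as assumed.

I_C ≈ 0.64 mA, V_CE ≈ 15 V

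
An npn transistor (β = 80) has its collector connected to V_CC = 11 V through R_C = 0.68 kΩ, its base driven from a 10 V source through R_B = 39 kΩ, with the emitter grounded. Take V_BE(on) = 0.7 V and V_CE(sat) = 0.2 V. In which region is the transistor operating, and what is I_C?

Assume active: I_B = (10 − 0.7)/39 = 0.238 mA, giving I_C = β·I_B = 19.1 mA.
But then V_CE = 11 − 19.1×0.68 = -1.97 V < V_CE(sat) = 0.2 V — impossible in the active region.
So the transistor is saturated. With V_CE = 0.2 V, I_C = (V_CC − 0.2)/R_C = 10.8/0.68 = 15.9 mA.
Check: β·I_B = 19.1 mA > I_C = 15.9 mA, confirming saturation.

saturation; I_C ≈ 16 mA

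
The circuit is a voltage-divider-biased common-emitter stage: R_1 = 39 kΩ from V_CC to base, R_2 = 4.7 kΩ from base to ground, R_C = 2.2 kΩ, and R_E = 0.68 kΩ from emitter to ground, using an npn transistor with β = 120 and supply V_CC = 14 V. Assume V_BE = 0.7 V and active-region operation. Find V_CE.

V_CE ≈ 11 V

Thevenize the base divider: V_Th = V_CC·R_2/(R_1+R_2) = 14×4.7/43.7 = 1.51 V, R_Th = R_1‖R_2 = 4.19 kΩ.
Base-emitter loop: V_Th = I_B·R_Th + V_BE + (β+1)I_B·R_E, so I_B = (1.51 − 0.7) / (4.19 + 121×0.68) = 0.00932 mA.
I_C = β·I_B = 120×0.00932 = 1.12 mA, and I_E = (β+1)I_B = 1.13 mA.
V_CE = V_CC − I_C·R_C − I_E·R_E = 14 − 1.12×2.2 − 1.13×0.68 = 10.8 V.
V_CE = 10.8 V > 0.2 V confirms active-region operation.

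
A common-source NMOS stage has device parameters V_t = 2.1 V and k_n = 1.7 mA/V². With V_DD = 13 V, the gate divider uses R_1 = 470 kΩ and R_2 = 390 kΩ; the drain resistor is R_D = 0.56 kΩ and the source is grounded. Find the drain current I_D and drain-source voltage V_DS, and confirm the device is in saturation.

V_G = V_DD·R_2/(R_1+R_2) = 13×390/860 = 5.9 V. With the source grounded, V_GS = V_G = 5.9 V.
Assume saturation: I_D = (k_n/2)(V_GS − V_t)² = (1.7/2)×(5.9 − 2.1)² = 0.85×3.8² = 12.2 mA.
V_DS = V_DD − I_D·R_D = 13 − 12.2×0.56 = 6.14 V.
Saturation requires V_DS ≥ V_GS − V_t = 3.8 V; 6.14 ≥ 3.8 ✓.

I_D ≈ 12 mA, V_DS ≈ 6.1 V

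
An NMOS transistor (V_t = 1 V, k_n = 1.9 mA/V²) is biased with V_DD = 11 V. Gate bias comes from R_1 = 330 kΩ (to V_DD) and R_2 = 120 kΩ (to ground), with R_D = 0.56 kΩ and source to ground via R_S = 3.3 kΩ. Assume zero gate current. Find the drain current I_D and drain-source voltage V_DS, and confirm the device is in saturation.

I_D ≈ 0.39 mA, V_DS ≈ 9.5 V

V_G = V_DD·R_2/(R_1+R_2) = 11×120/450 = 2.93 V.
Assume saturation: I_D = (k_n/2)(V_GS − V_t)² with V_GS = V_G − I_D·R_S = 2.93 − 3.3·I_D.
Substituting gives 10.3·I_D² − 13.1·I_D + 3.55 = 0, with roots I_D = 0.391 or 0.877 mA.
The root I_D = 0.877 mA gives V_GS = 0.0392 V ≤ V_t, so take I_D = 0.391 mA.
Then V_GS = 1.64 V and V_DS = V_DD − I_D(R_D+R_S) = 11 − 0.391×3.86 = 9.49 V.
Saturation requires V_DS ≥ V_GS − V_t = 0.642 V; 9.49 ≥ 0.642 ✓.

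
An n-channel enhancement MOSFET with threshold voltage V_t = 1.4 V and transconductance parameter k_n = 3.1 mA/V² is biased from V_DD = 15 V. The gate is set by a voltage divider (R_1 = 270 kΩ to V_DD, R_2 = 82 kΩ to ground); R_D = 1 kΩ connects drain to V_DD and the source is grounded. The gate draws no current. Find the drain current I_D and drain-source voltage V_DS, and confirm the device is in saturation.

I_D ≈ 6.8 mA, V_DS ≈ 8.2 V

V_G = V_DD·R_2/(R_1+R_2) = 15×82/352 = 3.49 V. With the source grounded, V_GS = V_G = 3.49 V.
Assume saturation: I_D = (k_n/2)(V_GS − V_t)² = (3.1/2)×(3.49 − 1.4)² = 1.55×2.09² = 6.8 mA.
V_DS = V_DD − I_D·R_D = 15 − 6.8×1 = 8.2 V.
Saturation requires V_DS ≥ V_GS − V_t = 2.09 V; 8.2 ≥ 2.09 ✓.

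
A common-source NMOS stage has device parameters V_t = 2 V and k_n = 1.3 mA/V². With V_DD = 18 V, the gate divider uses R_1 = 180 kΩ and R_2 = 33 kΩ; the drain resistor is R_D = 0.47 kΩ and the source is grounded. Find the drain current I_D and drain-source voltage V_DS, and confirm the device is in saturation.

I_D ≈ 0.4 mA, V_DS ≈ 18 V

V_G = V_DD·R_2/(R_1+R_2) = 18×33/213 = 2.79 V. With the source grounded, V_GS = V_G = 2.79 V.
Assume saturation: I_D = (k_n/2)(V_GS − V_t)² = (1.3/2)×(2.79 − 2)² = 0.65×0.789² = 0.404 mA.
V_DS = V_DD − I_D·R_D = 18 − 0.404×0.47 = 17.8 V.
Saturation requires V_DS ≥ V_GS − V_t = 0.789 V; 17.8 ≥ 0.789 ✓.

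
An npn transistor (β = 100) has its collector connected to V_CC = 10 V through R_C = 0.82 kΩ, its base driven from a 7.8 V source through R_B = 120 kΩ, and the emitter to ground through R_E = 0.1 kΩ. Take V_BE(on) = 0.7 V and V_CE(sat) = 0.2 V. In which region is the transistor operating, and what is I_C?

active; I_C ≈ 5.5 mA

Assume active. Base-emitter loop: I_B = (V_BB − V_BE)/(R_B + (β+1)R_E) = (7.8 − 0.7)/(120 + 101×0.1) = 0.0546 mA.
I_C = β·I_B = 100×0.0546 = 5.46 mA.
V_CE = V_CC − I_C·R_C − I_E·R_E = 10 − 5.46×0.82 − 5.51×0.1 = 4.97 V > V_CE(sat), so the active-region assumption holds.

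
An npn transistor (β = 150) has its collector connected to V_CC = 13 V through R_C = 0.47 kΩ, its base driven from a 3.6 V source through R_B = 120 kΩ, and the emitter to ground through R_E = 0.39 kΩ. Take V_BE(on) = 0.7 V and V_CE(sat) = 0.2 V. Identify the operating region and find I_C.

active; I_C ≈ 2.4 mA

Assume active. Base-emitter loop: I_B = (V_BB − V_BE)/(R_B + (β+1)R_E) = (3.6 − 0.7)/(120 + 151×0.39) = 0.0162 mA.
I_C = β·I_B = 150×0.0162 = 2.43 mA.
V_CE = V_CC − I_C·R_C − I_E·R_E = 13 − 2.43×0.47 − 2.45×0.39 = 10.9 V > V_CE(sat), so the active-region assumption holds.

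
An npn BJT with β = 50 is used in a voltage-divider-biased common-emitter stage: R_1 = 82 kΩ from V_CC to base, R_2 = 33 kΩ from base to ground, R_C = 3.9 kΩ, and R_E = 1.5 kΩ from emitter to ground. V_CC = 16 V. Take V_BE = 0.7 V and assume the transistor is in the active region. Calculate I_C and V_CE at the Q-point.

I_C ≈ 1.9 mA, V_CE ≈ 5.4 V

Thevenize the base divider: V_Th = V_CC·R_2/(R_1+R_2) = 16×33/115 = 4.59 V, R_Th = R_1‖R_2 = 23.5 kΩ.
Base-emitter loop: V_Th = I_B·R_Th + V_BE + (β+1)I_B·R_E, so I_B = (4.59 − 0.7) / (23.5 + 51×1.5) = 0.0389 mA.
I_C = β·I_B = 50×0.0389 = 1.95 mA, and I_E = (β+1)I_B = 1.98 mA.
V_CE = V_CC − I_C·R_C − I_E·R_E = 16 − 1.95×3.9 − 1.98×1.5 = 5.44 V.
V_CE = 5.44 V > 0.2 V confirms active-region operation.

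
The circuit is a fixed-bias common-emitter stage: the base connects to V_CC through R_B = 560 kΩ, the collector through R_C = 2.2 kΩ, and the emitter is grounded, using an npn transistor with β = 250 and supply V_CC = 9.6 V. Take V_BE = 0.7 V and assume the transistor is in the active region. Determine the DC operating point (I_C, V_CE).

Base loop: V_CC = I_B·R_B + V_BE, so I_B = (9.6 − 0.7)/560 kΩ = 0.0159 mA.
In the active region I_C = β·I_B = 250 × 0.0159 = 3.97 mA.
Collector loop: V_CE = V_CC − I_C·R_C = 9.6 − 3.97×2.2 = 0.859 V.
Since V_CE = 0.859 V > V_CE(sat) ≈ 0.2 V, the transistor is in the active region as assumed.

I_C ≈ 4 mA, V_CE ≈ 0.86 V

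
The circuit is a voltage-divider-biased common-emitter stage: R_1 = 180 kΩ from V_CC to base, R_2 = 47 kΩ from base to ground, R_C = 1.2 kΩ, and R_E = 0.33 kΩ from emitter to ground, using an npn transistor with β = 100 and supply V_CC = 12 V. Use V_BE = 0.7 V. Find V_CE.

Thevenize the base divider: V_Th = V_CC·R_2/(R_1+R_2) = 12×47/227 = 2.48 V, R_Th = R_1‖R_2 = 37.3 kΩ.
Base-emitter loop: V_Th = I_B·R_Th + V_BE + (β+1)I_B·R_E, so I_B = (2.48 − 0.7) / (37.3 + 101×0.33) = 0.0253 mA.
I_C = β·I_B = 100×0.0253 = 2.53 mA, and I_E = (β+1)I_B = 2.55 mA.
V_CE = V_CC − I_C·R_C − I_E·R_E = 12 − 2.53×1.2 − 2.55×0.33 = 8.12 V.
V_CE = 8.12 V > 0.2 V confirms active-region operation.

V_CE ≈ 8.1 V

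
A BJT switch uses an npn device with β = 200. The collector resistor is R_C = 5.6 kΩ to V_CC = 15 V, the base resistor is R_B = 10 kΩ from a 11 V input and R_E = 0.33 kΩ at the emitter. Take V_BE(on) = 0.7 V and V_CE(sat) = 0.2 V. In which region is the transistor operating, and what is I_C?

saturation; I_C ≈ 2.4 mA

Assume active: I_B = (11 − 0.7)/(10 + 201×0.33) = 0.135 mA, I_C = β·I_B = 27 mA.
Then V_CE = 15 − 27×5.6 − 27.1×0.33 = -145 V < 0.2 V — the active assumption fails.
Re-solve with V_CE = 0.2 V. KCL at the emitter: V_E/R_E = (V_BB−0.7−V_E)/R_B + (V_CC−0.2−V_E)/R_C, giving V_E = 1.11 V.
I_C = (V_CC − 0.2 − V_E)/R_C = (14.8 − 1.11)/5.6 = 2.44 mA.
Check: I_B = (10.3 − 1.11)/10 = 0.919 mA, and β·I_B = 184 mA > I_C, confirming saturation.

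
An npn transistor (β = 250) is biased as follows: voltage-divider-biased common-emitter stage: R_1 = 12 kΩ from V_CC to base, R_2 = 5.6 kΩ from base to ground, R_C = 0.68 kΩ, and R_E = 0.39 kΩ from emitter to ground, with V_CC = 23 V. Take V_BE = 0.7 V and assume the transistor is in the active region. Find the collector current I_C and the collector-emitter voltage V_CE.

Thevenize the base divider: V_Th = V_CC·R_2/(R_1+R_2) = 23×5.6/17.6 = 7.32 V, R_Th = R_1‖R_2 = 3.82 kΩ.
Base-emitter loop: V_Th = I_B·R_Th + V_BE + (β+1)I_B·R_E, so I_B = (7.32 − 0.7) / (3.82 + 251×0.39) = 0.0651 mA.
I_C = β·I_B = 250×0.0651 = 16.3 mA, and I_E = (β+1)I_B = 16.3 mA.
V_CE = V_CC − I_C·R_C − I_E·R_E = 23 − 16.3×0.68 − 16.3×0.39 = 5.57 V.
V_CE = 5.57 V > 0.2 V confirms active-region operation.

I_C ≈ 16 mA, V_CE ≈ 5.6 V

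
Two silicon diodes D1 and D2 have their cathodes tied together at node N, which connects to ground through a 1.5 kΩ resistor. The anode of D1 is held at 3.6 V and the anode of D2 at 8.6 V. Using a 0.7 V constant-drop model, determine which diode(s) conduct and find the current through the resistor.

Assume both conduct. Then node N would need to be at both 3.6−0.7 = 2.9 V and 8.6−0.7 = 7.9 V, which is impossible.
Assume only D2 conducts: V_N = 8.6 − 0.7 = 7.9 V, so I_R = 7.9/1.5 = 5.27 mA.
Check D1: its anode-to-cathode voltage is 3.6 − 7.9 = -4.3 V < 0.7 V, so it is off. The assumption is consistent.

Only D2 conducts; I_R ≈ 5.3 mA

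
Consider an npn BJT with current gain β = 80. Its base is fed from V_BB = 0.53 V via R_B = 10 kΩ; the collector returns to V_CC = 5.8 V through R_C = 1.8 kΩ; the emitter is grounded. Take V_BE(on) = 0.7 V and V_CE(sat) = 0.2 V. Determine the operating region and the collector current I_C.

V_BB = 0.53 V ≤ V_BE(on) = 0.7 V, so the base-emitter junction is not forward biased.
The transistor is in cutoff: I_B = I_C = 0.

cutoff; I_C ≈ 0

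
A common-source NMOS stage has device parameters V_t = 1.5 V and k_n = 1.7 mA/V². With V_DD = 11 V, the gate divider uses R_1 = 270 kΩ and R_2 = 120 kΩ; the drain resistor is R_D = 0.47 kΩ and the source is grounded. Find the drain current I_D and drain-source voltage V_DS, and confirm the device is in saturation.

I_D ≈ 3 mA, V_DS ≈ 9.6 V

V_G = V_DD·R_2/(R_1+R_2) = 11×120/390 = 3.38 V. With the source grounded, V_GS = V_G = 3.38 V.
Assume saturation: I_D = (k_n/2)(V_GS − V_t)² = (1.7/2)×(3.38 − 1.5)² = 0.85×1.88² = 3.02 mA.
V_DS = V_DD − I_D·R_D = 11 − 3.02×0.47 = 9.58 V.
Saturation requires V_DS ≥ V_GS − V_t = 1.88 V; 9.58 ≥ 1.88 ✓.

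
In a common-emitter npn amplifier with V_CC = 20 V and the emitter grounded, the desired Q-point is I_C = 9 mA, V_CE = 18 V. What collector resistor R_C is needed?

Collector loop: V_CC = I_C·R_C + V_CE.
R_C = (V_CC − V_CE)/I_C = (20 − 18)/9 = 0.222 kΩ.

R_C ≈ 0.22 kΩ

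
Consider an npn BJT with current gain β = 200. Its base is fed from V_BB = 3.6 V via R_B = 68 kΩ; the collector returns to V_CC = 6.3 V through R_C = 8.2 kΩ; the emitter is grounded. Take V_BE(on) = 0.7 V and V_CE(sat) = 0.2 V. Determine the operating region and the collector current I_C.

saturation; I_C ≈ 0.74 mA

Assume active: I_B = (3.6 − 0.7)/68 = 0.0426 mA, giving I_C = β·I_B = 8.53 mA.
But then V_CE = 6.3 − 8.53×8.2 = -63.6 V < V_CE(sat) = 0.2 V — impossible in the active region.
So the transistor is saturated. With V_CE = 0.2 V, I_C = (V_CC − 0.2)/R_C = 6.1/8.2 = 0.744 mA.
Check: β·I_B = 8.53 mA > I_C = 0.744 mA, confirming saturation.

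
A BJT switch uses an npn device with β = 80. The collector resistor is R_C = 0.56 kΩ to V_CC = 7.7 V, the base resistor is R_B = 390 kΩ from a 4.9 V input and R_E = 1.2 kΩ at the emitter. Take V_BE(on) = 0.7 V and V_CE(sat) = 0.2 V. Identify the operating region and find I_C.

active; I_C ≈ 0.69 mA

Assume active. Base-emitter loop: I_B = (V_BB − V_BE)/(R_B + (β+1)R_E) = (4.9 − 0.7)/(390 + 81×1.2) = 0.00862 mA.
I_C = β·I_B = 80×0.00862 = 0.69 mA.
V_CE = V_CC − I_C·R_C − I_E·R_E = 7.7 − 0.69×0.56 − 0.698×1.2 = 6.48 V > V_CE(sat), so the active-region assumption holds.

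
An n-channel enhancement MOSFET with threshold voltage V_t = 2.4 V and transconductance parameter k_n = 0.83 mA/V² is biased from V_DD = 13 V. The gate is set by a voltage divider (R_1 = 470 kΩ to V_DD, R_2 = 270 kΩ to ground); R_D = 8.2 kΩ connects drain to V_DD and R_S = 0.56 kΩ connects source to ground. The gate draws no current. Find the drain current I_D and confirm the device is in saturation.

V_G = V_DD·R_2/(R_1+R_2) = 13×270/740 = 4.74 V.
Assume saturation: I_D = (k_n/2)(V_GS − V_t)² with V_GS = V_G − I_D·R_S = 4.74 − 0.56·I_D.
Substituting gives 0.13·I_D² − 2.09·I_D + 2.28 = 0, with roots I_D = 1.18 or 14.9 mA.
The root I_D = 14.9 mA gives V_GS = -3.59 V ≤ V_t, so take I_D = 1.18 mA.
Then V_GS = 4.08 V and V_DS = V_DD − I_D(R_D+R_S) = 13 − 1.18×8.76 = 2.69 V.
Saturation requires V_DS ≥ V_GS − V_t = 1.68 V; 2.69 ≥ 1.68 ✓.

I_D ≈ 1.2 mA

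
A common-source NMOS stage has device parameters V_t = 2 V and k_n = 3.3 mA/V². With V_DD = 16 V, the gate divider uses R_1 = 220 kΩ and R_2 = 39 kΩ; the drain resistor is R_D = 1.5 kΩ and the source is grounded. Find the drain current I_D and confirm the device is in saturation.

I_D ≈ 0.28 mA

V_G = V_DD·R_2/(R_1+R_2) = 16×39/259 = 2.41 V. With the source grounded, V_GS = V_G = 2.41 V.
Assume saturation: I_D = (k_n/2)(V_GS − V_t)² = (3.3/2)×(2.41 − 2)² = 1.65×0.409² = 0.276 mA.
V_DS = V_DD − I_D·R_D = 16 − 0.276×1.5 = 15.6 V.
Saturation requires V_DS ≥ V_GS − V_t = 0.409 V; 15.6 ≥ 0.409 ✓.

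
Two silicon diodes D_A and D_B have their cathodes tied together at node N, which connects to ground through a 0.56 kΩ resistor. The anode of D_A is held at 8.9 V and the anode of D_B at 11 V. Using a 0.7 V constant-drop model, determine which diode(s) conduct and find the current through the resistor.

Assume both conduct. Then node N would need to be at both 8.9−0.7 = 8.2 V and 11−0.7 = 10.3 V, which is impossible.
Assume only D_B conducts: V_N = 11 − 0.7 = 10.3 V, so I_R = 10.3/0.56 = 18.4 mA.
Check D_A: its anode-to-cathode voltage is 8.9 − 10.3 = -1.4 V < 0.7 V, so it is off. The assumption is consistent.

Only D_B conducts; I_R ≈ 18 mA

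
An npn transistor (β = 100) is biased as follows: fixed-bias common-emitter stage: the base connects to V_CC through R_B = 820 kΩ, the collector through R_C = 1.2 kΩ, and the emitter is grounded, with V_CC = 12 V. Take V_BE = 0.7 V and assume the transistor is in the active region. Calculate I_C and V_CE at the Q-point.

I_C ≈ 1.4 mA, V_CE ≈ 10 V

Base loop: V_CC = I_B·R_B + V_BE, so I_B = (12 − 0.7)/820 kΩ = 0.0138 mA.
In the active region I_C = β·I_B = 100 × 0.0138 = 1.38 mA.
Collector loop: V_CE = V_CC − I_C·R_C = 12 − 1.38×1.2 = 10.3 V.
Since V_CE = 10.3 V > V_CE(sat) ≈ 0.2 V, the transistor is in the active region as assumed.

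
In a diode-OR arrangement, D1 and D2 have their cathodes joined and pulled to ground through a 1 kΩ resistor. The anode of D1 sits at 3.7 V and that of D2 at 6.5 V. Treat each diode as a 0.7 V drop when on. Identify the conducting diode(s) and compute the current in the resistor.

Only D2 conducts; I_R ≈ 5.8 mA

Assume both conduct. Then node N would need to be at both 3.7−0.7 = 3 V and 6.5−0.7 = 5.8 V, which is impossible.
Assume only D2 conducts: V_N = 6.5 − 0.7 = 5.8 V, so I_R = 5.8/1 = 5.8 mA.
Check D1: its anode-to-cathode voltage is 3.7 − 5.8 = -2.1 V < 0.7 V, so it is off. The assumption is consistent.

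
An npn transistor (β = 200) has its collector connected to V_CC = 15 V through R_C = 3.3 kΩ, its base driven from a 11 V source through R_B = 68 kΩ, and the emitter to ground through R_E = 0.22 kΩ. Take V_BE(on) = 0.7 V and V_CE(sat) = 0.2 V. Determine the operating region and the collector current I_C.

saturation; I_C ≈ 4.2 mA

Assume active: I_B = (11 − 0.7)/(68 + 201×0.22) = 0.0918 mA, I_C = β·I_B = 18.4 mA.
Then V_CE = 15 − 18.4×3.3 − 18.4×0.22 = -49.6 V < 0.2 V — the active assumption fails.
Re-solve with V_CE = 0.2 V. KCL at the emitter: V_E/R_E = (V_BB−0.7−V_E)/R_B + (V_CC−0.2−V_E)/R_C, giving V_E = 0.953 V.
I_C = (V_CC − 0.2 − V_E)/R_C = (14.8 − 0.953)/3.3 = 4.2 mA.
Check: I_B = (10.3 − 0.953)/68 = 0.137 mA, and β·I_B = 27.5 mA > I_C, confirming saturation.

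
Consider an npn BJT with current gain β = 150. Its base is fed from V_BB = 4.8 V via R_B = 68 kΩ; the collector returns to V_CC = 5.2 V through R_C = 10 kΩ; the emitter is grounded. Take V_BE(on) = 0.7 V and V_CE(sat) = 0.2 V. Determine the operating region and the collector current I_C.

saturation; I_C ≈ 0.5 mA

Assume active: I_B = (4.8 − 0.7)/68 = 0.0603 mA, giving I_C = β·I_B = 9.04 mA.
But then V_CE = 5.2 − 9.04×10 = -85.2 V < V_CE(sat) = 0.2 V — impossible in the active region.
So the transistor is saturated. With V_CE = 0.2 V, I_C = (V_CC − 0.2)/R_C = 5/10 = 0.5 mA.
Check: β·I_B = 9.04 mA > I_C = 0.5 mA, confirming saturation.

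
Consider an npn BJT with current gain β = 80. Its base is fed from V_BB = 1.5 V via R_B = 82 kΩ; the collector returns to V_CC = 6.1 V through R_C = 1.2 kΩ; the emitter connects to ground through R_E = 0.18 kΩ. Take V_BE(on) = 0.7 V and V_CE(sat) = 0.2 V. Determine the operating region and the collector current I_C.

Assume active. Base-emitter loop: I_B = (V_BB − V_BE)/(R_B + (β+1)R_E) = (1.5 − 0.7)/(82 + 81×0.18) = 0.00828 mA.
I_C = β·I_B = 80×0.00828 = 0.663 mA.
V_CE = V_CC − I_C·R_C − I_E·R_E = 6.1 − 0.663×1.2 − 0.671×0.18 = 5.18 V > V_CE(sat), so the active-region assumption holds.

active; I_C ≈ 0.66 mA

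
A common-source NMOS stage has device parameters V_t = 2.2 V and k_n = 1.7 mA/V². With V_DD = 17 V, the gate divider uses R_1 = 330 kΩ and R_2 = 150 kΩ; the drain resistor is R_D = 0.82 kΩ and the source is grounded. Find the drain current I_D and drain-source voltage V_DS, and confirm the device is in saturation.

V_G = V_DD·R_2/(R_1+R_2) = 17×150/480 = 5.31 V. With the source grounded, V_GS = V_G = 5.31 V.
Assume saturation: I_D = (k_n/2)(V_GS − V_t)² = (1.7/2)×(5.31 − 2.2)² = 0.85×3.11² = 8.23 mA.
V_DS = V_DD − I_D·R_D = 17 − 8.23×0.82 = 10.2 V.
Saturation requires V_DS ≥ V_GS − V_t = 3.11 V; 10.2 ≥ 3.11 ✓.

I_D ≈ 8.2 mA, V_DS ≈ 10 V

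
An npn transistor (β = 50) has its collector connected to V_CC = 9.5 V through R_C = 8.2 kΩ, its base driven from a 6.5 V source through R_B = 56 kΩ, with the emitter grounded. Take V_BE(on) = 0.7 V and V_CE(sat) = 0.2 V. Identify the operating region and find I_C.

saturation; I_C ≈ 1.1 mA

Assume active: I_B = (6.5 − 0.7)/56 = 0.104 mA, giving I_C = β·I_B = 5.18 mA.
But then V_CE = 9.5 − 5.18×8.2 = -33 V < V_CE(sat) = 0.2 V — impossible in the active region.
So the transistor is saturated. With V_CE = 0.2 V, I_C = (V_CC − 0.2)/R_C = 9.3/8.2 = 1.13 mA.
Check: β·I_B = 5.18 mA > I_C = 1.13 mA, confirming saturation.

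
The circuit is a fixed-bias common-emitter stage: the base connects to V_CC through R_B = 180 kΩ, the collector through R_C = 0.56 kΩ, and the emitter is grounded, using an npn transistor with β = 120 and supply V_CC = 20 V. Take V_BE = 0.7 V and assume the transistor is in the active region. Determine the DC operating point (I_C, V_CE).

I_C ≈ 13 mA, V_CE ≈ 13 V

Base loop: V_CC = I_B·R_B + V_BE, so I_B = (20 − 0.7)/180 kΩ = 0.107 mA.
In the active region I_C = β·I_B = 120 × 0.107 = 12.9 mA.
Collector loop: V_CE = V_CC − I_C·R_C = 20 − 12.9×0.56 = 12.8 V.
Since V_CE = 12.8 V > V_CE(sat) ≈ 0.2 V, the transistor is in the active region as assumed.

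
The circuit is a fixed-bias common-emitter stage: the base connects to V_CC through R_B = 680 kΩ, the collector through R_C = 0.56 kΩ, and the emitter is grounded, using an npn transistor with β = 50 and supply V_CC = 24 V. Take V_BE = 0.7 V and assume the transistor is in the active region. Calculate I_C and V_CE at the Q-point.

I_C ≈ 1.7 mA, V_CE ≈ 23 V

Base loop: V_CC = I_B·R_B + V_BE, so I_B = (24 − 0.7)/680 kΩ = 0.0343 mA.
In the active region I_C = β·I_B = 50 × 0.0343 = 1.71 mA.
Collector loop: V_CE = V_CC − I_C·R_C = 24 − 1.71×0.56 = 23 V.
Since V_CE = 23 V > V_CE(sat) ≈ 0.2 V, the transistor is in the active region as assumed.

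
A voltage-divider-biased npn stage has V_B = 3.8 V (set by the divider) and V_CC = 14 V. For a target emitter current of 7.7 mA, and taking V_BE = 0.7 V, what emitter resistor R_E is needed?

V_E = V_B − V_BE = 3.8 − 0.7 = 3.1 V.
R_E = V_E / I_E = 3.1 / 7.7 = 0.403 kΩ.

R_E ≈ 0.4 kΩ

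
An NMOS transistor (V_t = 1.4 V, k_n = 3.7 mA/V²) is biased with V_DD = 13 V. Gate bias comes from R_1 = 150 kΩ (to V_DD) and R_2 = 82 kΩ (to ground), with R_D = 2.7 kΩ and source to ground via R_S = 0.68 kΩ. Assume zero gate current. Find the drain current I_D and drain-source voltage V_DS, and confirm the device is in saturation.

V_G = V_DD·R_2/(R_1+R_2) = 13×82/232 = 4.59 V.
Assume saturation: I_D = (k_n/2)(V_GS − V_t)² with V_GS = V_G − I_D·R_S = 4.59 − 0.68·I_D.
Substituting gives 0.855·I_D² − 9.04·I_D + 18.9 = 0, with roots I_D = 2.87 or 7.7 mA.
The root I_D = 7.7 mA gives V_GS = -0.64 V ≤ V_t, so take I_D = 2.87 mA.
Then V_GS = 2.64 V and V_DS = V_DD − I_D(R_D+R_S) = 13 − 2.87×3.38 = 3.31 V.
Saturation requires V_DS ≥ V_GS − V_t = 1.24 V; 3.31 ≥ 1.24 ✓.

I_D ≈ 2.9 mA, V_DS ≈ 3.3 V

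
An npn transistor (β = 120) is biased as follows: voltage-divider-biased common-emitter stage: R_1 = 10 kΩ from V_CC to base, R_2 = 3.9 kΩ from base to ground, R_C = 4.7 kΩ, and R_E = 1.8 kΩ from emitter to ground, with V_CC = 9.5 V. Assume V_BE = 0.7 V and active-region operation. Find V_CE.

Thevenize the base divider: V_Th = V_CC·R_2/(R_1+R_2) = 9.5×3.9/13.9 = 2.67 V, R_Th = R_1‖R_2 = 2.81 kΩ.
Base-emitter loop: V_Th = I_B·R_Th + V_BE + (β+1)I_B·R_E, so I_B = (2.67 − 0.7) / (2.81 + 121×1.8) = 0.00891 mA.
I_C = β·I_B = 120×0.00891 = 1.07 mA, and I_E = (β+1)I_B = 1.08 mA.
V_CE = V_CC − I_C·R_C − I_E·R_E = 9.5 − 1.07×4.7 − 1.08×1.8 = 2.53 V.
V_CE = 2.53 V > 0.2 V confirms active-region operation.

V_CE ≈ 2.5 V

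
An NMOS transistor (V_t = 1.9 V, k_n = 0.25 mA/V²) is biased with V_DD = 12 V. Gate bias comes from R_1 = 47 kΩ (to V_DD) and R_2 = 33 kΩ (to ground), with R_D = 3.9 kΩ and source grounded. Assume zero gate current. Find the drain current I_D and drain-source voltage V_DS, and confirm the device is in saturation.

I_D ≈ 1.2 mA, V_DS ≈ 7.5 V

V_G = V_DD·R_2/(R_1+R_2) = 12×33/80 = 4.95 V. With the source grounded, V_GS = V_G = 4.95 V.
Assume saturation: I_D = (k_n/2)(V_GS − V_t)² = (0.25/2)×(4.95 − 1.9)² = 0.125×3.05² = 1.16 mA.
V_DS = V_DD − I_D·R_D = 12 − 1.16×3.9 = 7.47 V.
Saturation requires V_DS ≥ V_GS − V_t = 3.05 V; 7.47 ≥ 3.05 ✓.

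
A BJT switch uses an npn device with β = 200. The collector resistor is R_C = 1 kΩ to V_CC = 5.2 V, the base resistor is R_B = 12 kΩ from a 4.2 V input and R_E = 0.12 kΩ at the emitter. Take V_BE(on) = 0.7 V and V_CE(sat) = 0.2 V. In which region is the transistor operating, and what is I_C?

Assume active: I_B = (4.2 − 0.7)/(12 + 201×0.12) = 0.0969 mA, I_C = β·I_B = 19.4 mA.
Then V_CE = 5.2 − 19.4×1 − 19.5×0.12 = -16.5 V < 0.2 V — the active assumption fails.
Re-solve with V_CE = 0.2 V. KCL at the emitter: V_E/R_E = (V_BB−0.7−V_E)/R_B + (V_CC−0.2−V_E)/R_C, giving V_E = 0.562 V.
I_C = (V_CC − 0.2 − V_E)/R_C = (5 − 0.562)/1 = 4.44 mA.
Check: I_B = (3.5 − 0.562)/12 = 0.245 mA, and β·I_B = 49 mA > I_C, confirming saturation.

saturation; I_C ≈ 4.4 mA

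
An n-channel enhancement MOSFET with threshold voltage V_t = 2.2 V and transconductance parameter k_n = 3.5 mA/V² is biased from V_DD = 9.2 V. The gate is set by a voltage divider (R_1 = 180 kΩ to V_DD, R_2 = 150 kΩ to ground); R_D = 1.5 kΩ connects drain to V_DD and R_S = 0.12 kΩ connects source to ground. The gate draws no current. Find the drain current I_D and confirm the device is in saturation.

V_G = V_DD·R_2/(R_1+R_2) = 9.2×150/330 = 4.18 V.
Assume saturation: I_D = (k_n/2)(V_GS − V_t)² with V_GS = V_G − I_D·R_S = 4.18 − 0.12·I_D.
Substituting gives 0.0252·I_D² − 1.83·I_D + 6.87 = 0, with roots I_D = 3.97 or 68.7 mA.
The root I_D = 68.7 mA gives V_GS = -4.07 V ≤ V_t, so take I_D = 3.97 mA.
Then V_GS = 3.71 V and V_DS = V_DD − I_D(R_D+R_S) = 9.2 − 3.97×1.62 = 2.77 V.
Saturation requires V_DS ≥ V_GS − V_t = 1.51 V; 2.77 ≥ 1.51 ✓.

I_D ≈ 4 mA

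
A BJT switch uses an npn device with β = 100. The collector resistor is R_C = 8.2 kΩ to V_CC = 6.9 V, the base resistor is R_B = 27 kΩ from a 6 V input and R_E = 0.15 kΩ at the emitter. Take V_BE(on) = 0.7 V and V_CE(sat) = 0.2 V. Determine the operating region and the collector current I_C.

saturation; I_C ≈ 0.8 mA

Assume active: I_B = (6 − 0.7)/(27 + 101×0.15) = 0.126 mA, I_C = β·I_B = 12.6 mA.
Then V_CE = 6.9 − 12.6×8.2 − 12.7×0.15 = -98.1 V < 0.2 V — the active assumption fails.
Re-solve with V_CE = 0.2 V. KCL at the emitter: V_E/R_E = (V_BB−0.7−V_E)/R_B + (V_CC−0.2−V_E)/R_C, giving V_E = 0.148 V.
I_C = (V_CC − 0.2 − V_E)/R_C = (6.7 − 0.148)/8.2 = 0.799 mA.
Check: I_B = (5.3 − 0.148)/27 = 0.191 mA, and β·I_B = 19.1 mA > I_C, confirming saturation.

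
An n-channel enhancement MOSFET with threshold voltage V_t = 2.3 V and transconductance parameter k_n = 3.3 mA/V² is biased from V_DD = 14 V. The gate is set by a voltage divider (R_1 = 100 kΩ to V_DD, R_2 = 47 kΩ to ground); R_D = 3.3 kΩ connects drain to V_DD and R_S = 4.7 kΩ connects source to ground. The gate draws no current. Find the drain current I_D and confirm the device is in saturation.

I_D ≈ 0.36 mA

V_G = V_DD·R_2/(R_1+R_2) = 14×47/147 = 4.48 V.
Assume saturation: I_D = (k_n/2)(V_GS − V_t)² with V_GS = V_G − I_D·R_S = 4.48 − 4.7·I_D.
Substituting gives 36.4·I_D² − 34.8·I_D + 7.81 = 0, with roots I_D = 0.363 or 0.59 mA.
The root I_D = 0.59 mA gives V_GS = 1.7 V ≤ V_t, so take I_D = 0.363 mA.
Then V_GS = 2.77 V and V_DS = V_DD − I_D(R_D+R_S) = 14 − 0.363×8 = 11.1 V.
Saturation requires V_DS ≥ V_GS − V_t = 0.469 V; 11.1 ≥ 0.469 ✓.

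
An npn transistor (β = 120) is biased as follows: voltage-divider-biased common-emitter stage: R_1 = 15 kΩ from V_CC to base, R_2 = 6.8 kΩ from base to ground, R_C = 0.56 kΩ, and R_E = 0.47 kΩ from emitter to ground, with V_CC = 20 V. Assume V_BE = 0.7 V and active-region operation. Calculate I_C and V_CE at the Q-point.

Thevenize the base divider: V_Th = V_CC·R_2/(R_1+R_2) = 20×6.8/21.8 = 6.24 V, R_Th = R_1‖R_2 = 4.68 kΩ.
Base-emitter loop: V_Th = I_B·R_Th + V_BE + (β+1)I_B·R_E, so I_B = (6.24 − 0.7) / (4.68 + 121×0.47) = 0.09 mA.
I_C = β·I_B = 120×0.09 = 10.8 mA, and I_E = (β+1)I_B = 10.9 mA.
V_CE = V_CC − I_C·R_C − I_E·R_E = 20 − 10.8×0.56 − 10.9×0.47 = 8.84 V.
V_CE = 8.84 V > 0.2 V confirms active-region operation.

I_C ≈ 11 mA, V_CE ≈ 8.8 V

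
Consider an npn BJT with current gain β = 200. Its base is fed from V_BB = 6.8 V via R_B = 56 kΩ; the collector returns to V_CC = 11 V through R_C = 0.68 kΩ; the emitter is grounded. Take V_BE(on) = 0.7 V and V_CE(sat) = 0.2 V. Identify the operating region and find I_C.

saturation; I_C ≈ 16 mA

Assume active: I_B = (6.8 − 0.7)/56 = 0.109 mA, giving I_C = β·I_B = 21.8 mA.
But then V_CE = 11 − 21.8×0.68 = -3.81 V < V_CE(sat) = 0.2 V — impossible in the active region.
So the transistor is saturated. With V_CE = 0.2 V, I_C = (V_CC − 0.2)/R_C = 10.8/0.68 = 15.9 mA.
Check: β·I_B = 21.8 mA > I_C = 15.9 mA, confirming saturation.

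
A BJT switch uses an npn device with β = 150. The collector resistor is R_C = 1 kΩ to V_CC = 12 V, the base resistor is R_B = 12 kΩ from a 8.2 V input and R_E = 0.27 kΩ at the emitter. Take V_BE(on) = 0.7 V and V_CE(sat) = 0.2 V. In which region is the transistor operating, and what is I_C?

Assume active: I_B = (8.2 − 0.7)/(12 + 151×0.27) = 0.142 mA, I_C = β·I_B = 21.3 mA.
Then V_CE = 12 − 21.3×1 − 21.5×0.27 = -15.1 V < 0.2 V — the active assumption fails.
Re-solve with V_CE = 0.2 V. KCL at the emitter: V_E/R_E = (V_BB−0.7−V_E)/R_B + (V_CC−0.2−V_E)/R_C, giving V_E = 2.6 V.
I_C = (V_CC − 0.2 − V_E)/R_C = (11.8 − 2.6)/1 = 9.2 mA.
Check: I_B = (7.5 − 2.6)/12 = 0.409 mA, and β·I_B = 61.3 mA > I_C, confirming saturation.

saturation; I_C ≈ 9.2 mA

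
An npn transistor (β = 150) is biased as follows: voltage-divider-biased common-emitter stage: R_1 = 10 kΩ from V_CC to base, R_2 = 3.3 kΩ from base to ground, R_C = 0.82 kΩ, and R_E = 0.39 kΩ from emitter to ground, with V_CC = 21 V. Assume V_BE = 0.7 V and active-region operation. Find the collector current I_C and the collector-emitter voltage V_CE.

Thevenize the base divider: V_Th = V_CC·R_2/(R_1+R_2) = 21×3.3/13.3 = 5.21 V, R_Th = R_1‖R_2 = 2.48 kΩ.
Base-emitter loop: V_Th = I_B·R_Th + V_BE + (β+1)I_B·R_E, so I_B = (5.21 − 0.7) / (2.48 + 151×0.39) = 0.0735 mA.
I_C = β·I_B = 150×0.0735 = 11 mA, and I_E = (β+1)I_B = 11.1 mA.
V_CE = V_CC − I_C·R_C − I_E·R_E = 21 − 11×0.82 − 11.1×0.39 = 7.63 V.
V_CE = 7.63 V > 0.2 V confirms active-region operation.

I_C ≈ 11 mA, V_CE ≈ 7.6 V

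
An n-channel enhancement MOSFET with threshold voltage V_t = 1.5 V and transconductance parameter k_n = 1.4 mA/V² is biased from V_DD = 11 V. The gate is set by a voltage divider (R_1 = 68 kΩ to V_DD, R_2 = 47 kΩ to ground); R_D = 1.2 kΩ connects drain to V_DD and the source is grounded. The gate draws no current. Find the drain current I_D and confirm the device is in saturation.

V_G = V_DD·R_2/(R_1+R_2) = 11×47/115 = 4.5 V. With the source grounded, V_GS = V_G = 4.5 V.
Assume saturation: I_D = (k_n/2)(V_GS − V_t)² = (1.4/2)×(4.5 − 1.5)² = 0.7×3² = 6.28 mA.
V_DS = V_DD − I_D·R_D = 11 − 6.28×1.2 = 3.46 V.
Saturation requires V_DS ≥ V_GS − V_t = 3 V; 3.46 ≥ 3 ✓.

I_D ≈ 6.3 mA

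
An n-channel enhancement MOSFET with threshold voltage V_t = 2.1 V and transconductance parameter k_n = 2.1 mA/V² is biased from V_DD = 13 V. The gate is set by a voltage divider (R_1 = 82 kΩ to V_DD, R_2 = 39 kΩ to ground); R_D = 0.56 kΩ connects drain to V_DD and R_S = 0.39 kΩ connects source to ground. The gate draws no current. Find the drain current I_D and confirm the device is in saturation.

I_D ≈ 1.9 mA

V_G = V_DD·R_2/(R_1+R_2) = 13×39/121 = 4.19 V.
Assume saturation: I_D = (k_n/2)(V_GS − V_t)² with V_GS = V_G − I_D·R_S = 4.19 − 0.39·I_D.
Substituting gives 0.16·I_D² − 2.71·I_D + 4.59 = 0, with roots I_D = 1.91 or 15.1 mA.
The root I_D = 15.1 mA gives V_GS = -1.69 V ≤ V_t, so take I_D = 1.91 mA.
Then V_GS = 3.45 V and V_DS = V_DD − I_D(R_D+R_S) = 13 − 1.91×0.95 = 11.2 V.
Saturation requires V_DS ≥ V_GS − V_t = 1.35 V; 11.2 ≥ 1.35 ✓.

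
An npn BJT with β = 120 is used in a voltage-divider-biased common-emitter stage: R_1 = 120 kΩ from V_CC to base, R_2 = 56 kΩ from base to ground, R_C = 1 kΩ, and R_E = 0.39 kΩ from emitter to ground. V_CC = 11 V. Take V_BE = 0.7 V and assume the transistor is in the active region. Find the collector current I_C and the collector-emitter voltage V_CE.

I_C ≈ 3.9 mA, V_CE ≈ 5.5 V

Thevenize the base divider: V_Th = V_CC·R_2/(R_1+R_2) = 11×56/176 = 3.5 V, R_Th = R_1‖R_2 = 38.2 kΩ.
Base-emitter loop: V_Th = I_B·R_Th + V_BE + (β+1)I_B·R_E, so I_B = (3.5 − 0.7) / (38.2 + 121×0.39) = 0.0328 mA.
I_C = β·I_B = 120×0.0328 = 3.94 mA, and I_E = (β+1)I_B = 3.97 mA.
V_CE = V_CC − I_C·R_C − I_E·R_E = 11 − 3.94×1 − 3.97×0.39 = 5.52 V.
V_CE = 5.52 V > 0.2 V confirms active-region operation.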